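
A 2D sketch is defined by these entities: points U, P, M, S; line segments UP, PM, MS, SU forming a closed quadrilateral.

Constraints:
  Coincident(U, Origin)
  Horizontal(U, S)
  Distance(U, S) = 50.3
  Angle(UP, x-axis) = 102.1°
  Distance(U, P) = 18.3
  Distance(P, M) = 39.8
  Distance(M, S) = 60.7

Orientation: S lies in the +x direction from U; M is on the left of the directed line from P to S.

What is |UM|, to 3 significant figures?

54.3

U is at the origin; US is horizontal with |US| = 50.3 and S in +x, so S = (50.3, 0). UP runs at 102.1° with |UP| = 18.3, so P = (-3.84, 17.9). M is determined by |PM| = 39.8 and |MS| = 60.7 together: it lies at the intersection of circle(P, 39.8) and circle(S, 60.7). With |PS| = 57.0, the foot of the radical line on PS is 10.1 from P and the perpendicular offset is √(39.8² − 10.1²) = 38.5. Taking the left-of-PS solution: M = (17.8, 51.3).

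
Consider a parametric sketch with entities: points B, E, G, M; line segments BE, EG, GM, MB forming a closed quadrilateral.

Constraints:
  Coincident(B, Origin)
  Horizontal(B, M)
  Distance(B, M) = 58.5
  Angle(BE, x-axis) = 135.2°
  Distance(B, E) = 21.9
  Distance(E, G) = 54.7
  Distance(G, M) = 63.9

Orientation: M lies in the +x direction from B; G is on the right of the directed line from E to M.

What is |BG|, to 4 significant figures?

35.57

Checks: |EG| = 54.70 ✓; |GM| = 63.90 ✓.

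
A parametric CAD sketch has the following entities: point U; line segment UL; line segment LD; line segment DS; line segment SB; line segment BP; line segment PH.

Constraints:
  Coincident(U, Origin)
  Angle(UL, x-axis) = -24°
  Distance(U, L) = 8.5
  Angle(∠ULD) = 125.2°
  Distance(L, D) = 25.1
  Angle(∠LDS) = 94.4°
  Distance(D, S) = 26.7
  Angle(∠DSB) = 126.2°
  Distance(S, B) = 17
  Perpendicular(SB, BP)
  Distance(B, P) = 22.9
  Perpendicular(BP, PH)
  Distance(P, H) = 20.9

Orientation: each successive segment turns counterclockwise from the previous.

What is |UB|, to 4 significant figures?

36.21

∠LDS = 94.4° gives DS at 116.4° from the x-axis; with |DS| = 26.7, S = (17.45, 33.31). ∠DSB = 126.2° gives SB at 170.2° from the x-axis; with |SB| = 17.0, B = (0.7013, 36.20). Then |UB| = |B − U| = 36.21.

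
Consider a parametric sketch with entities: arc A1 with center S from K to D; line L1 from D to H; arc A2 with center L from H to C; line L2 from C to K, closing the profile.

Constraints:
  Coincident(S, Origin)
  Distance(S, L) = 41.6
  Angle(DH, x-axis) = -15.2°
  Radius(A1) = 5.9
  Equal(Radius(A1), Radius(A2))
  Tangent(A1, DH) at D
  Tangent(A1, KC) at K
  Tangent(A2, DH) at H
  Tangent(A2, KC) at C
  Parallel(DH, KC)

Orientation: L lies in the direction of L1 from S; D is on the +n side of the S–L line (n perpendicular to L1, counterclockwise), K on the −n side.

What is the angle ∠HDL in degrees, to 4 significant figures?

8.072°

The slot axis is L1's direction at -15.2°, so u = (cos -15.2°, sin -15.2°) = (0.9650, -0.2622) and n = (−sin -15.2°, cos -15.2°) = (0.2622, 0.9650). S is at the origin and L lies 41.6 along u from S, so L = 41.6·u = (40.14, -10.91). Tangency of A1 to both parallel lines with radius 5.9 puts D and K at S ± 5.9·n: D = (1.547, 5.694), K = (-1.547, -5.694). Equal radii place H and C the same way about L: H = L + 5.9·n = (41.69, -5.213), C = L − 5.9·n = (38.60, -16.60). Then cos ∠HDL = DH·DL / (|DH||DL|), giving 8.072°.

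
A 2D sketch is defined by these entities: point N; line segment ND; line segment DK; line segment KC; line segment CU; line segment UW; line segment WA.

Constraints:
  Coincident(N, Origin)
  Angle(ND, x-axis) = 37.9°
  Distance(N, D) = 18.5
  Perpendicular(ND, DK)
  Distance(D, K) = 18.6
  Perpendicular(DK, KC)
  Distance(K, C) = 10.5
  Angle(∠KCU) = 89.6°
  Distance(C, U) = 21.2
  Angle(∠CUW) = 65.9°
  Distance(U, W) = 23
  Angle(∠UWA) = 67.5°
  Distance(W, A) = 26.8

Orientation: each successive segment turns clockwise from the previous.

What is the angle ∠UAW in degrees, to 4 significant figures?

49.74°

N is at the origin; ND runs at 37.9° with length 18.5, so D = (14.60, 11.36). The perpendicularity gives DK at right angles to ND, so DK runs at -52.10°; with |DK| = 18.6, K = (26.02, -3.313). The perpendicularity gives KC at right angles to DK, so KC runs at -142.1°; with |KC| = 10.5, C = (17.74, -9.763). ∠KCU = 89.6° gives CU at 127.5° from the x-axis; with |CU| = 21.2, U = (4.833, 7.056). ∠CUW = 65.9° gives UW at 13.40° from the x-axis; with |UW| = 23.0, W = (27.21, 12.39). ∠UWA = 67.5° gives WA at -99.10° from the x-axis; with |WA| = 26.8, A = (22.97, -14.08). Then cos ∠UAW = AU·AW / (|AU||AW|), giving 49.74°.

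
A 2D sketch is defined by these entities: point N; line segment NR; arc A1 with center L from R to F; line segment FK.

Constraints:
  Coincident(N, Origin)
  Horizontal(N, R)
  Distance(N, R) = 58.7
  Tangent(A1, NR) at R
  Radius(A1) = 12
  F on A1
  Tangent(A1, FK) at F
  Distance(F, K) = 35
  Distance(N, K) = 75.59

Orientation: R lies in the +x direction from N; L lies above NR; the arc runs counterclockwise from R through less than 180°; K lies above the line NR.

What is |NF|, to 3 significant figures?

71.8

Checks: |LF| = 12.00 ✓; ∠(LF, FK) = 90.00° ✓; |FK| = 35.00 ✓; |NK| = 75.59 ✓.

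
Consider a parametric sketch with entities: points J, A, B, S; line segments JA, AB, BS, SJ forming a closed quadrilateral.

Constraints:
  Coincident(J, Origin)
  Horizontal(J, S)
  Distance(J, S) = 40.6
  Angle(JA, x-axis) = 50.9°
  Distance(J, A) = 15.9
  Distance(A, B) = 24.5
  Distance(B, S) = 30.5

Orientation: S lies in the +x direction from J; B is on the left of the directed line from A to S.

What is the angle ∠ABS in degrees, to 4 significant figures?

72.73°

J is at the origin; JS is horizontal with |JS| = 40.6 and S in +x, so S = (40.6, 0). JA runs at 50.9° with |JA| = 15.9, so A = (10.03, 12.34). B is determined by |AB| = 24.5 and |BS| = 30.5 together: it lies at the intersection of circle(A, 24.5) and circle(S, 30.5). With |AS| = 32.97, the foot of the radical line on AS is 11.48 from A and the perpendicular offset is √(24.5² − 11.48²) = 21.64. Taking the left-of-AS solution: B = (28.77, 28.11).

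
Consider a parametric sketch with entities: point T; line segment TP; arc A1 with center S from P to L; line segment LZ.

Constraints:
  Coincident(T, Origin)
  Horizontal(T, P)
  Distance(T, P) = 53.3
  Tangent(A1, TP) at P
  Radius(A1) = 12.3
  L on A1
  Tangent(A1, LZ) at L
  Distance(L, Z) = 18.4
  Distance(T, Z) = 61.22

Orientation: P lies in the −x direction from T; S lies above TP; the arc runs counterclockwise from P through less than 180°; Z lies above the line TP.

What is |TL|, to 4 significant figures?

45.97

Checks: |SL| = 12.30 ✓; ∠(SL, LZ) = 90.00° ✓; |LZ| = 18.40 ✓; |TZ| = 61.22 ✓.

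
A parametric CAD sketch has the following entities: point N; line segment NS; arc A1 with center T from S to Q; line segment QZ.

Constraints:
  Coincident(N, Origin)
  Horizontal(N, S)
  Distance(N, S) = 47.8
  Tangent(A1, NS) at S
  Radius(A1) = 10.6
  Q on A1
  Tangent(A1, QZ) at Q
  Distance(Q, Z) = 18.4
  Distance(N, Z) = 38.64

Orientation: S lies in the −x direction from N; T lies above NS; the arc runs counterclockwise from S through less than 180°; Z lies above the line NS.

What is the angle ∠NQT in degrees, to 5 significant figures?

166.35°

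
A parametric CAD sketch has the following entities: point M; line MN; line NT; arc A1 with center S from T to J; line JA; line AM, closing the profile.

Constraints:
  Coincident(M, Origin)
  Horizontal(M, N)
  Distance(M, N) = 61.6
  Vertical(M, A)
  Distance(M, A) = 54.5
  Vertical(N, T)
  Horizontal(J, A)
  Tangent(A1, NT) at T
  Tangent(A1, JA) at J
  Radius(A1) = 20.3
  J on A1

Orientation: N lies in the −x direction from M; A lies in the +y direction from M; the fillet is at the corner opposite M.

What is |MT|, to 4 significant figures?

70.46

M is at the origin; MN is horizontal with |MN| = 61.6 and N on the −x side, so N = (-61.60, 0.000). MA is vertical with |MA| = 54.5 and A on the +y side, so A = (0.000, 54.50). The virtual corner opposite M is at (-61.60, 54.50). The tangent condition forces ST to be normal to NT and since A1 is tangent to JA there, SJ ⟂ JA, with radius 20.3, so the center S sits 20.3 in from both sides at S = (-41.30, 34.20). That places the tangent points at T = (-61.60, 34.20) on NT and J = (-41.30, 54.50) on JA. Then |MT| = |T − M| = 70.46.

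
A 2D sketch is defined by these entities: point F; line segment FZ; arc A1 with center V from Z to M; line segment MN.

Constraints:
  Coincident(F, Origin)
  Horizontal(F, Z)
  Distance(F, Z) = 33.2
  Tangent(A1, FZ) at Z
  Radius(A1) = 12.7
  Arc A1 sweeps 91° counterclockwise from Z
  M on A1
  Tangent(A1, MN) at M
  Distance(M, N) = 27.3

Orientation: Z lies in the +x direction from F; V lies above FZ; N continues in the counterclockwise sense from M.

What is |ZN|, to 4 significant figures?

42.03

On A1, Z sits at bearing -90° from V; a 91° counterclockwise sweep puts M at bearing 1°, so M = V + 12.7·(cos 1°, sin 1°) = (45.90, 12.92). Since A1 is tangent to MN there, VM ⟂ MN, so MN runs along (−sin 1°, cos 1°); with |MN| = 27.3, N = (45.42, 40.22). Then |ZN| = |N − Z| = 42.03.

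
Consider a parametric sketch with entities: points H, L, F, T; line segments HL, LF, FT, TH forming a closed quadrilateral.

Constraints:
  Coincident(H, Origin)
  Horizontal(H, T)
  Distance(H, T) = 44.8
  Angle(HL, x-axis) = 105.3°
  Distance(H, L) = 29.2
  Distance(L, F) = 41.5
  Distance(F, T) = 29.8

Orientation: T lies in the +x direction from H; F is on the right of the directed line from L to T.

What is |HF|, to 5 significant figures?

16.805

Checks: |LF| = 41.50 ✓; |FT| = 29.80 ✓.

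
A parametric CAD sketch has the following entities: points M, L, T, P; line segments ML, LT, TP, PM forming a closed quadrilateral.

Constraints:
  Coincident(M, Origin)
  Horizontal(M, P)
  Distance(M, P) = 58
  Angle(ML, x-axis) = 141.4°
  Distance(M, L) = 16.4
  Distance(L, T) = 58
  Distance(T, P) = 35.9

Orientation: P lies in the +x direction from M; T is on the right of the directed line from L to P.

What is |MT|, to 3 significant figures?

41.6

Checks: |LT| = 58.00 ✓; |TP| = 35.90 ✓.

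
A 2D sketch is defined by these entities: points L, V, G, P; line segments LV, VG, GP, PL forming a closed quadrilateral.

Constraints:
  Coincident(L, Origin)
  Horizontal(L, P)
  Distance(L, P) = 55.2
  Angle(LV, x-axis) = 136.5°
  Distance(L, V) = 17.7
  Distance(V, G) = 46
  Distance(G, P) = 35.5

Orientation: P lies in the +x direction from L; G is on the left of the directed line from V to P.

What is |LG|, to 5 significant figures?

40.491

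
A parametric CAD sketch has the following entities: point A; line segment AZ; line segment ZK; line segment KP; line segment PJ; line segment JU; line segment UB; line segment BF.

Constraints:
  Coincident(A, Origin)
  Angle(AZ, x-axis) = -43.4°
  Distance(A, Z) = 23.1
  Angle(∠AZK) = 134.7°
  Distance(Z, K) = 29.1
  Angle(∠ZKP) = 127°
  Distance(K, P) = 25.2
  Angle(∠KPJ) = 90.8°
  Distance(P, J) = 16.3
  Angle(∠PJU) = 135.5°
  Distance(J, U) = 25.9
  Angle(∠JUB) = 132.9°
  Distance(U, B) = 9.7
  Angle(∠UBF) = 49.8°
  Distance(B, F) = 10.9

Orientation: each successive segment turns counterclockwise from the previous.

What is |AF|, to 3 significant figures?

27.3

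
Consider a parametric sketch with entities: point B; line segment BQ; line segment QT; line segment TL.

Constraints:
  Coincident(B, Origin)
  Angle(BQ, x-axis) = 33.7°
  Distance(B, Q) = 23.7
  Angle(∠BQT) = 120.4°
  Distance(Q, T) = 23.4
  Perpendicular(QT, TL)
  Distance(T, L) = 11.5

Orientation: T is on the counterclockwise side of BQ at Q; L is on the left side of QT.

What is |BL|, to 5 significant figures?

36.505

∠BQT = 120.4°, so QT runs at 33.7° + (180° − 120.4°) = 93.300° from the x-axis; with |QT| = 23.4, T = Q + 23.4·(cos 93.300°, sin 93.300°) = (18.370, 36.511). QT ⟂ TL; with |TL| = 11.5 on the left of QT, L = T + 11.5·(-0.99834, -0.057564) = (6.8894, 35.849). Then |BL| = |L − B| = 36.505.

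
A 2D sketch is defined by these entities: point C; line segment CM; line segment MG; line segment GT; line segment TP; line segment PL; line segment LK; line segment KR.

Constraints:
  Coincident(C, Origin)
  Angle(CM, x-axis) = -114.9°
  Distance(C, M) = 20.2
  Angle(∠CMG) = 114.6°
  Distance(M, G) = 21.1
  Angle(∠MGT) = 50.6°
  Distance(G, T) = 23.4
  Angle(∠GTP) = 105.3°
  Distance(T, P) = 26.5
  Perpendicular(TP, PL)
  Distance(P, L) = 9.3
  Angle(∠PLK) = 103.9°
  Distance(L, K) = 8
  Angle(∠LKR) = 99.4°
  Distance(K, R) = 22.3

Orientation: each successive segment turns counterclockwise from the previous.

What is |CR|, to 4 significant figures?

4.506

C is at the origin; CM runs at -114.9° with length 20.2, so M = (-8.505, -18.32). ∠CMG = 114.6° gives MG at -49.50° from the x-axis; with |MG| = 21.1, G = (5.198, -34.37). ∠MGT = 50.6° gives GT at 79.90° from the x-axis; with |GT| = 23.4, T = (9.302, -11.33). ∠GTP = 105.3° gives TP at 154.6° from the x-axis; with |TP| = 26.5, P = (-14.64, 0.03730). TP ⟂ PL, so PL runs at -115.4°; with |PL| = 9.3, L = (-18.63, -8.364). ∠PLK = 103.9° gives LK at -39.30° from the x-axis; with |LK| = 8.0, K = (-12.43, -13.43). ∠LKR = 99.4° gives KR at 41.30° from the x-axis; with |KR| = 22.3, R = (4.318, 1.287). Then |CR| = |R − C| = 4.506.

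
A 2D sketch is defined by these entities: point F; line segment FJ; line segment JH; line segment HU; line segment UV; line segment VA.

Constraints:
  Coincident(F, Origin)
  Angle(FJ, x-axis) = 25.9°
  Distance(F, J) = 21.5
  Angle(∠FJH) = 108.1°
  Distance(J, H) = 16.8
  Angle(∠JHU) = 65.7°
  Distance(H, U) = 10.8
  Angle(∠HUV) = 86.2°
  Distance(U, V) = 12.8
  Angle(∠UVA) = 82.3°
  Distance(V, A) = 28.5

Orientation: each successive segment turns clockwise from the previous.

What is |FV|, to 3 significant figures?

18.3

F is at the origin; FJ runs at 25.9° with length 21.5, so J = (19.3, 9.39). ∠FJH = 108.1° gives JH at -46.0° from the x-axis; with |JH| = 16.8, H = (31.0, -2.69). ∠JHU = 65.7° gives HU at -160° from the x-axis; with |HU| = 10.8, U = (20.8, -6.33). ∠HUV = 86.2° gives UV at 106° from the x-axis; with |UV| = 12.8, V = (17.3, 5.98). Then |FV| = |V − F| = 18.3.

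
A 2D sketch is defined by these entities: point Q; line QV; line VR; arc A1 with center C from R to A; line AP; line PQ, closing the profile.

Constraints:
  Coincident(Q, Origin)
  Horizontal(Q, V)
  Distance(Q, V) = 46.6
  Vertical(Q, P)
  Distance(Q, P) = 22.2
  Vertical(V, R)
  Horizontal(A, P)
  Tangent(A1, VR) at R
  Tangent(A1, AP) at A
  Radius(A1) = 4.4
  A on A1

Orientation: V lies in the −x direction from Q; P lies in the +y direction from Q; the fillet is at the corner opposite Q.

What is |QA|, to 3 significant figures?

47.7

Q is at the origin; QV is horizontal with |QV| = 46.6 and V on the −x side, so V = (-46.6, 0.00). Q and P share the same x with |QP| = 22.2 and P on the +y side, so P = (0.00, 22.2). The virtual corner opposite Q is at (-46.6, 22.2). A1 meets VR tangentially, so CR is at right angles to VR and since A1 is tangent to AP there, CA ⟂ AP, with radius 4.4, so the center C sits 4.4 in from both sides at C = (-42.2, 17.8). That places the tangent points at R = (-46.6, 17.8) on VR and A = (-42.2, 22.2) on AP. Then |QA| = |A − Q| = 47.7.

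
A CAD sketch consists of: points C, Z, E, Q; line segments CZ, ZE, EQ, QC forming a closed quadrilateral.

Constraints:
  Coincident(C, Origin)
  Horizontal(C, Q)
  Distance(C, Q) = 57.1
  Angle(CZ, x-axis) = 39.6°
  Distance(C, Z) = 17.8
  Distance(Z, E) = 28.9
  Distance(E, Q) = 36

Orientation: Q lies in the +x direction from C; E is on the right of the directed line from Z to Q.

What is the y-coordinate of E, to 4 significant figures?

-15.44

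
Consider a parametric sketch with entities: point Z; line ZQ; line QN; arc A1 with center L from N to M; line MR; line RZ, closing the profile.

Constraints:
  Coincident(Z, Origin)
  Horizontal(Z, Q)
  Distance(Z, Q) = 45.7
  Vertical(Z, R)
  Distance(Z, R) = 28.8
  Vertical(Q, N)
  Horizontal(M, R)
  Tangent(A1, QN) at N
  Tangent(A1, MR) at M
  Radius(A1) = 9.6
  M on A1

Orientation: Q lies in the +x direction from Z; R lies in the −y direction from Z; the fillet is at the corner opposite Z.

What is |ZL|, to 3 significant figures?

40.9

Z and R share the same x with |ZR| = 28.8 and R on the −y side, so R = (0.00, -28.8). The virtual corner opposite Z is at (45.7, -28.8). The tangent condition forces LN to be normal to QN and since A1 is tangent to MR there, LM ⟂ MR, with radius 9.6, so the center L sits 9.6 in from both sides at L = (36.1, -19.2). Then |ZL| = |L − Z| = 40.9.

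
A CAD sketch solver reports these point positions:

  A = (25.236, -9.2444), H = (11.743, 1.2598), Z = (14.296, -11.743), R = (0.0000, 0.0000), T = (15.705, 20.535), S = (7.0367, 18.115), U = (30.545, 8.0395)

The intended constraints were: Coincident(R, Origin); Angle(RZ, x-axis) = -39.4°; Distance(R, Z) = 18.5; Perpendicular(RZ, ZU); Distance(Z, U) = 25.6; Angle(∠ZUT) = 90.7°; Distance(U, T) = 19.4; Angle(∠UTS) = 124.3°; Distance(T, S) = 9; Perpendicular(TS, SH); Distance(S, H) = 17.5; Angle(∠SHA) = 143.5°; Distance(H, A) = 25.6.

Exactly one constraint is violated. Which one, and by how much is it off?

Distance(H, A) = 25.6 — off by 8.50.

R = (0.00, 0.00) ✓; RZ at -39.40° ✓; |RZ| = 18.50 ✓; ∠(RZ, ZU) = 90.00° ✓; |ZU| = 25.60 ✓; ∠ZUT = 90.70° ✓; |UT| = 19.40 ✓; ∠UTS = 124.3° ✓; |TS| = 9.000 ✓; ∠(TS, SH) = 90.00° ✓; |SH| = 17.50 ✓; ∠SHA = 143.5° ✓; |HA| = 17.10 ✗.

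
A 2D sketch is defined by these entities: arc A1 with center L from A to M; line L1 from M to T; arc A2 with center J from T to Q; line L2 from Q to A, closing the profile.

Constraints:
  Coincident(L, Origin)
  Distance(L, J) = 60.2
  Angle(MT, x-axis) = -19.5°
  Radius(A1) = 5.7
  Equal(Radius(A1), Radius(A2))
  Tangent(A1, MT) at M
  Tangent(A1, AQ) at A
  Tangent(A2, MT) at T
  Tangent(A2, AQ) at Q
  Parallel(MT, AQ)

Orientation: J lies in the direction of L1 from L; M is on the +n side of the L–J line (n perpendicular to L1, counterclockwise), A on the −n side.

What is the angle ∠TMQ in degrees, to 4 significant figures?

10.72°

Tangency of A1 to both parallel lines with radius 5.7 puts M and A at L ± 5.7·n: M = (1.903, 5.373), A = (-1.903, -5.373). Equal radii place T and Q the same way about J: T = J + 5.7·n = (58.65, -14.72), Q = J − 5.7·n = (54.84, -25.47). Then cos ∠TMQ = MT·MQ / (|MT||MQ|), giving 10.72°.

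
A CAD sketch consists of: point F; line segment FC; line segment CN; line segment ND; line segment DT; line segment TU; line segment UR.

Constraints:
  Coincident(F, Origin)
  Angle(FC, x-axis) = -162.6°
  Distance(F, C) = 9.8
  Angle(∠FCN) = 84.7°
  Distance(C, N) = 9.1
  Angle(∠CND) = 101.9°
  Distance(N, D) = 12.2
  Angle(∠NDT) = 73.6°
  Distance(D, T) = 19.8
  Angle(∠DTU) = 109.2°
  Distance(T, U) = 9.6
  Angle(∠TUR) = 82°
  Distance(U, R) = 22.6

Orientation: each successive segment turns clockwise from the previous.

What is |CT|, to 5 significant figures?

13.184

F is at the origin; FC runs at -162.6° with length 9.8, so C = (-9.3516, -2.9306). ∠FCN = 84.7° gives CN at 102.10° from the x-axis; with |CN| = 9.1, N = (-11.259, 5.9672). ∠CND = 101.9° gives ND at 24.000° from the x-axis; with |ND| = 12.2, D = (-0.11383, 10.929). ∠NDT = 73.6° gives DT at -82.400° from the x-axis; with |DT| = 19.8, T = (2.5048, -8.6967). Then |CT| = |T − C| = 13.184.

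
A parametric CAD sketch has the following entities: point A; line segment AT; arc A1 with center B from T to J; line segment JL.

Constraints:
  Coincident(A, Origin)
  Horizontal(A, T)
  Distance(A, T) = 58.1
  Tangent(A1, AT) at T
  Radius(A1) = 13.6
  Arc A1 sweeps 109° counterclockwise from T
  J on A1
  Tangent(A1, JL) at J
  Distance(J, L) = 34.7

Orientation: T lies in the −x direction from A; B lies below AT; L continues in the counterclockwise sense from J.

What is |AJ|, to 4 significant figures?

73.21

A is at the origin; AT is horizontal with |AT| = 58.1 and T on the −x side, so T = (-58.10, 0.000). Tangency of A1 to AT means the radius BT is perpendicular to AT, so B = T + (0, -13.6) = (-58.10, -13.60). On A1, T sits at bearing 90° from B; a 109° counterclockwise sweep puts J at bearing 199°, so J = B + 13.6·(cos 199°, sin 199°) = (-70.96, -18.03). Then |AJ| = |J − A| = 73.21.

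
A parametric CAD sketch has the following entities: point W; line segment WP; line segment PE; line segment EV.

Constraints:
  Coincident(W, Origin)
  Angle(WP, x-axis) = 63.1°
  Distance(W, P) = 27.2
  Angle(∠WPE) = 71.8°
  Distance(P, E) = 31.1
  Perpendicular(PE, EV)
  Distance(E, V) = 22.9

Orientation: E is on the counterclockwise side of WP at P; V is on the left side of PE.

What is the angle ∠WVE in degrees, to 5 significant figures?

97.409°

∠WPE = 71.8°, so PE runs at 63.1° + (180° − 71.8°) = 171.30° from the x-axis; with |PE| = 31.1, E = P + 31.1·(cos 171.30°, sin 171.30°) = (-18.436, 28.961). PE ⟂ EV; with |EV| = 22.9 on the left of PE, V = E + 22.9·(-0.15126, -0.98849) = (-21.900, 6.3246). Then cos ∠WVE = VW·VE / (|VW||VE|), giving 97.409°.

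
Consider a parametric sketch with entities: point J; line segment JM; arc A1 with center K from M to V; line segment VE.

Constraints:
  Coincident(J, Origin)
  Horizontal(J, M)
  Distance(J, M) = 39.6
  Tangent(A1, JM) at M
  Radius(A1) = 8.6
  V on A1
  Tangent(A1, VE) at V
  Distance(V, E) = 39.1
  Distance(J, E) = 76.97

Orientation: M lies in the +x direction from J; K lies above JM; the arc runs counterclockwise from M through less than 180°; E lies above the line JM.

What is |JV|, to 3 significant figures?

47.2

Checks: |KV| = 8.600 ✓; ∠(KV, VE) = 90.00° ✓; |VE| = 39.10 ✓; |JE| = 76.97 ✓.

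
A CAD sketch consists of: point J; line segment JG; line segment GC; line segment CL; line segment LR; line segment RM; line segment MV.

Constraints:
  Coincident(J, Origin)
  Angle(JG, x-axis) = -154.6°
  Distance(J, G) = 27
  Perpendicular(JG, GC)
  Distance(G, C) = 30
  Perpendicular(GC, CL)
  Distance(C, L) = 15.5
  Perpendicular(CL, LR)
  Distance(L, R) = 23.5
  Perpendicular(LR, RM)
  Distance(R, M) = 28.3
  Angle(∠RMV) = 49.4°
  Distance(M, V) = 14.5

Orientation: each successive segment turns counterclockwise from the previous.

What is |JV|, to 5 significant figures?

35.051

J is at the origin; JG runs at -154.6° with length 27.0, so G = (-24.390, -11.581). JG ⟂ GC, so GC runs at -64.600°; with |GC| = 30.0, C = (-11.522, -38.681). The perpendicularity gives CL at right angles to GC, so CL runs at 25.400°; with |CL| = 15.5, L = (2.4797, -32.033). The perpendicularity gives LR at right angles to CL, so LR runs at 115.40°; with |LR| = 23.5, R = (-7.6003, -10.804). LR is perpendicular to RM, so RM runs at -154.60°; with |RM| = 28.3, M = (-33.165, -22.943). ∠RMV = 49.4° gives MV at -24.000° from the x-axis; with |MV| = 14.5, V = (-19.918, -28.841). Then |JV| = |V − J| = 35.051.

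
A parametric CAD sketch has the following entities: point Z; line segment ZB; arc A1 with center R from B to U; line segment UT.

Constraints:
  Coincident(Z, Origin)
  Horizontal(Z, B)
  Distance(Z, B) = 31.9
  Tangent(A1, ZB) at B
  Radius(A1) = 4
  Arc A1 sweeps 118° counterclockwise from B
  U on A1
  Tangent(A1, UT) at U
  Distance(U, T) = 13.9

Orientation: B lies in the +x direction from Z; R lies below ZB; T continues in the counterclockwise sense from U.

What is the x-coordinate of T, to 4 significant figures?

34.89

Z is at the origin; ZB is horizontal with |ZB| = 31.9 and B on the +x side, so B = (31.90, 0.000). The tangent condition forces RB to be normal to ZB, so R = B + (0, -4) = (31.90, -4.000). On A1, B sits at bearing 90° from R; a 118° counterclockwise sweep puts U at bearing 208°, so U = R + 4.0·(cos 208°, sin 208°) = (28.37, -5.878). Tangency of A1 to UT means the radius RU is perpendicular to UT, so UT runs along (−sin 208°, cos 208°); with |UT| = 13.9, T = (34.89, -18.15). So T.x = 34.89.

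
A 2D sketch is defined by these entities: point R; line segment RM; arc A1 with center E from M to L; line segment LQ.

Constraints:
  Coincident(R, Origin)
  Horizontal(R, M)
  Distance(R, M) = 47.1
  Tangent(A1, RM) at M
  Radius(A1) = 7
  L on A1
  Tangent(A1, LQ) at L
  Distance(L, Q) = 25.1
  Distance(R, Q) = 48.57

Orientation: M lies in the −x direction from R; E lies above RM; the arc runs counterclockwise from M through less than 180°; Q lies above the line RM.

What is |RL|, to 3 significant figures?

40.6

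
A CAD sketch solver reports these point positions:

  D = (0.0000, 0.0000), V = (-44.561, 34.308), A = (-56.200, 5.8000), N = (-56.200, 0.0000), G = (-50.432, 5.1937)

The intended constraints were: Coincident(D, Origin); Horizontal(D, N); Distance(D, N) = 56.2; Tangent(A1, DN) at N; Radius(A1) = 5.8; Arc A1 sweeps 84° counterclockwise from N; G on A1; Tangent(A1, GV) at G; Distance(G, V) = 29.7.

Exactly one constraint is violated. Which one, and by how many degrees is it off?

Tangent(A1, GV) at G — off by 5.40°.

D = (0.00, 0.00) ✓; D.y = 0.00, N.y = 0.00 ✓; |DN| = 56.20 ✓; ∠(AN, ND) = 90.00° ✓; |AN| = 5.800 ✓; bearing(A→G) − bearing(A→N) = 84.00° ✓; |AG| = 5.800 ✓; ∠(AG, GV) = 95.40° ✗; |GV| = 29.70 ✓.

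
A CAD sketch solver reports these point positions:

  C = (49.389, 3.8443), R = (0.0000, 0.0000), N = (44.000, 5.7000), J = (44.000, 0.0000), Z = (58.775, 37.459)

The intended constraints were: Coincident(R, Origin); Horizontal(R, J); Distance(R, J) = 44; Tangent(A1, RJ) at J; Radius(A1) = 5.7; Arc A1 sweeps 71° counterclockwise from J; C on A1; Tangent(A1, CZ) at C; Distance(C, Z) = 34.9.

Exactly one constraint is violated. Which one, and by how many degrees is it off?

Tangent(A1, CZ) at C — off by 3.40°.

R = (0.00, 0.00) ✓; R.y = 0.00, J.y = 0.00 ✓; |RJ| = 44.00 ✓; ∠(NJ, JR) = 90.00° ✓; |NJ| = 5.700 ✓; bearing(N→C) − bearing(N→J) = 71.00° ✓; |NC| = 5.700 ✓; ∠(NC, CZ) = 86.60° ✗; |CZ| = 34.90 ✓.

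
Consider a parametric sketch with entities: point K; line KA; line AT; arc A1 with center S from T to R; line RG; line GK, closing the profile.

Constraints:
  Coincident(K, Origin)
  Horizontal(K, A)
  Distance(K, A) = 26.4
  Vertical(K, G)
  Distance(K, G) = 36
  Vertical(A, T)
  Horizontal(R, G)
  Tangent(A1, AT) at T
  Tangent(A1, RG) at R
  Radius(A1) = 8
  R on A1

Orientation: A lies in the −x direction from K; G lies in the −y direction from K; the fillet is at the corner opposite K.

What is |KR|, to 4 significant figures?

40.43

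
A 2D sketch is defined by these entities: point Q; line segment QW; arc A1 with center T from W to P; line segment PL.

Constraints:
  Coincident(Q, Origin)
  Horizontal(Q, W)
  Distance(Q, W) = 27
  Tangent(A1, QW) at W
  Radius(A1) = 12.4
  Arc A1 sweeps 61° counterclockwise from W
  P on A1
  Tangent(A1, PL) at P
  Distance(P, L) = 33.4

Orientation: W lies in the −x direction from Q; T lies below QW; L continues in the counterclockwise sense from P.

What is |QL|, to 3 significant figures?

64.7

On A1, W sits at bearing 90° from T; a 61° counterclockwise sweep puts P at bearing 151°, so P = T + 12.4·(cos 151°, sin 151°) = (-37.8, -6.39). Since A1 is tangent to PL there, TP ⟂ PL, so PL runs along (−sin 151°, cos 151°); with |PL| = 33.4, L = (-54.0, -35.6). Then |QL| = |L − Q| = 64.7.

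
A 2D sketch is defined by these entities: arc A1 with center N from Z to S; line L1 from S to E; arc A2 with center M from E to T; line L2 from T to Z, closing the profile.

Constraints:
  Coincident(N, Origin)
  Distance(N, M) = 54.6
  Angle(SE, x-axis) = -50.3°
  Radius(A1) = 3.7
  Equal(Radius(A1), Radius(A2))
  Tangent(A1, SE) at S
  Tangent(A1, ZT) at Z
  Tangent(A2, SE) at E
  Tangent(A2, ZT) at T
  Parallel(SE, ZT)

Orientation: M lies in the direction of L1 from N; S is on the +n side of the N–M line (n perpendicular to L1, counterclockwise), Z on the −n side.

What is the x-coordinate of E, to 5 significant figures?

37.724

Tangency of A1 to both parallel lines with radius 3.7 puts S and Z at N ± 3.7·n: S = (2.8468, 2.3634), Z = (-2.8468, -2.3634). Equal radii place E and T the same way about M: E = M + 3.7·n = (37.724, -39.646), T = M − 3.7·n = (32.030, -44.373). So E.x = 37.724.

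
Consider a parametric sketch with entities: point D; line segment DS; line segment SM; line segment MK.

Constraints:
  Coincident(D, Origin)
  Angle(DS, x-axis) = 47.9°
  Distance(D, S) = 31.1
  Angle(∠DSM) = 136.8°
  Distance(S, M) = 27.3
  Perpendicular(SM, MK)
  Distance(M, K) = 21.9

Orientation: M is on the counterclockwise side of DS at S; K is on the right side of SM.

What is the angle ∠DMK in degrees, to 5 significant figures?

113.08°

∠DSM = 136.8°, so SM runs at 47.9° + (180° − 136.8°) = 91.100° from the x-axis; with |SM| = 27.3, M = S + 27.3·(cos 91.100°, sin 91.100°) = (20.326, 50.370). The perpendicularity gives MK at right angles to SM; with |MK| = 21.9 on the right of SM, K = M + 21.9·(0.99982, 0.019197) = (42.222, 50.791). Then cos ∠DMK = MD·MK / (|MD||MK|), giving 113.08°.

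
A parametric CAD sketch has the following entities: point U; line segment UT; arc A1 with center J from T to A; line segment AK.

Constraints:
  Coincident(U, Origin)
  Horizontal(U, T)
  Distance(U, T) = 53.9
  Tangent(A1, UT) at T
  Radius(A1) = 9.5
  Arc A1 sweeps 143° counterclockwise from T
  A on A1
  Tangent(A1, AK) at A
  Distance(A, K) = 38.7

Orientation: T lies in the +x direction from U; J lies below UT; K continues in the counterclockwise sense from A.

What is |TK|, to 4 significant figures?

47.59

On A1, T sits at bearing 90° from J; a 143° counterclockwise sweep puts A at bearing 233°, so A = J + 9.5·(cos 233°, sin 233°) = (48.18, -17.09). The tangent condition forces JA to be normal to AK, so AK runs along (−sin 233°, cos 233°); with |AK| = 38.7, K = (79.09, -40.38). Then |TK| = |K − T| = 47.59.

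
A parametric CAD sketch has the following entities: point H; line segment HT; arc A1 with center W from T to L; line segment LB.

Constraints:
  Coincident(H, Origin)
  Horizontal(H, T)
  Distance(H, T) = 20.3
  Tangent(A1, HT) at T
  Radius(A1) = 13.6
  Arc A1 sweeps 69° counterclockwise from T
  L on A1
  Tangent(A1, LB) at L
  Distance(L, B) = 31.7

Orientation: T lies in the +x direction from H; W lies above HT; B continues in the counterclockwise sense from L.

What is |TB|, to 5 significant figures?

45.246

On A1, T sits at bearing -90° from W; a 69° counterclockwise sweep puts L at bearing -21°, so L = W + 13.6·(cos -21°, sin -21°) = (32.997, 8.7262). Since A1 is tangent to LB there, WL ⟂ LB, so LB runs along (−sin -21°, cos -21°); with |LB| = 31.7, B = (44.357, 38.321). Then |TB| = |B − T| = 45.246.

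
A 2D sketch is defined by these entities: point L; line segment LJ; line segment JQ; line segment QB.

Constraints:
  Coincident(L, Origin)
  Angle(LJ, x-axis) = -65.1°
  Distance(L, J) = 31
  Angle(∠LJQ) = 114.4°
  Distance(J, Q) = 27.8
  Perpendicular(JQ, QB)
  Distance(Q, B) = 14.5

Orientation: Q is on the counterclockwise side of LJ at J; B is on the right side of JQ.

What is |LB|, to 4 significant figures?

58.95

∠LJQ = 114.4°, so JQ runs at -65.1° + (180° − 114.4°) = 0.5000° from the x-axis; with |JQ| = 27.8, Q = J + 27.8·(cos 0.5000°, sin 0.5000°) = (40.85, -27.88). JQ ⟂ QB; with |QB| = 14.5 on the right of JQ, B = Q + 14.5·(0.008727, -1.000) = (40.98, -42.38). Then |LB| = |B − L| = 58.95.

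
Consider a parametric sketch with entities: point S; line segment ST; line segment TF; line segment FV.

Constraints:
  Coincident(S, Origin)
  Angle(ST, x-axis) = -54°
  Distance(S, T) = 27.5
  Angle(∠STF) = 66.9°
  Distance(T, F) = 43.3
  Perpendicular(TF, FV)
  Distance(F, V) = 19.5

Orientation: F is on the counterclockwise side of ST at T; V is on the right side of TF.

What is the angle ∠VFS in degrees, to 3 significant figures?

128°

∠STF = 66.9°, so TF runs at -54.0° + (180° − 66.9°) = 59.1° from the x-axis; with |TF| = 43.3, F = T + 43.3·(cos 59.1°, sin 59.1°) = (38.4, 14.9). The perpendicularity gives FV at right angles to TF; with |FV| = 19.5 on the right of TF, V = F + 19.5·(0.858, -0.514) = (55.1, 4.89). Then cos ∠VFS = FV·FS / (|FV||FS|), giving 128°.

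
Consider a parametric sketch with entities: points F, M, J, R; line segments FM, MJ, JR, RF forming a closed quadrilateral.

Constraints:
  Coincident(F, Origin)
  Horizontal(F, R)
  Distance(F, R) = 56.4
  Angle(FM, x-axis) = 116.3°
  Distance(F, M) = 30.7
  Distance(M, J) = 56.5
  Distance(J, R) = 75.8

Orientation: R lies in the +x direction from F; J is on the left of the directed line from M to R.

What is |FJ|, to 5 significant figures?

73.263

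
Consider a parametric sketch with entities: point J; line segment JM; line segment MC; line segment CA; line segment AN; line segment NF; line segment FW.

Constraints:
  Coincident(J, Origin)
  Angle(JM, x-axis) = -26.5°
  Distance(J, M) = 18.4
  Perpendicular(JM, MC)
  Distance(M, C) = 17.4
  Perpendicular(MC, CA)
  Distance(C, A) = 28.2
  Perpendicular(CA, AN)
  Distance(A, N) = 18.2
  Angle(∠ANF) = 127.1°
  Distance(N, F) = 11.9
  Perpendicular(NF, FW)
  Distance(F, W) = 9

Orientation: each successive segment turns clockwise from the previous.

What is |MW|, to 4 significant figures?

13.30

J is at the origin; JM runs at -26.5° with length 18.4, so M = (16.47, -8.210). JM ⟂ MC, so MC runs at -116.5°; with |MC| = 17.4, C = (8.703, -23.78). MC is perpendicular to CA, so CA runs at 153.5°; with |CA| = 28.2, A = (-16.53, -11.20). CA ⟂ AN, so AN runs at 63.50°; with |AN| = 18.2, N = (-8.413, 5.089). ∠ANF = 127.1° gives NF at 10.60° from the x-axis; with |NF| = 11.9, F = (3.284, 7.278). NF ⟂ FW, so FW runs at -79.40°; with |FW| = 9.0, W = (4.939, -1.569). Then |MW| = |W − M| = 13.30.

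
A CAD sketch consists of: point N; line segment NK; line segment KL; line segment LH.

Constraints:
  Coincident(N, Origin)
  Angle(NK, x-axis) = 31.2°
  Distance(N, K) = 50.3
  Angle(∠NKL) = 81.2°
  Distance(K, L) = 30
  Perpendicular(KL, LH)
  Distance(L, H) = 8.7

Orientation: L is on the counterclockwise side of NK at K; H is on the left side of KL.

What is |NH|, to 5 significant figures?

46.681

N is at the origin; NK runs at 31.2° with length 50.3, so K = 50.3·(cos 31.2°, sin 31.2°) = (43.025, 26.057). ∠NKL = 81.2°, so KL runs at 31.2° + (180° − 81.2°) = 130.00° from the x-axis; with |KL| = 30.0, L = K + 30.0·(cos 130.00°, sin 130.00°) = (23.741, 49.038). KL ⟂ LH; with |LH| = 8.7 on the left of KL, H = L + 8.7·(-0.76604, -0.64279) = (17.077, 43.446). Then |NH| = |H − N| = 46.681.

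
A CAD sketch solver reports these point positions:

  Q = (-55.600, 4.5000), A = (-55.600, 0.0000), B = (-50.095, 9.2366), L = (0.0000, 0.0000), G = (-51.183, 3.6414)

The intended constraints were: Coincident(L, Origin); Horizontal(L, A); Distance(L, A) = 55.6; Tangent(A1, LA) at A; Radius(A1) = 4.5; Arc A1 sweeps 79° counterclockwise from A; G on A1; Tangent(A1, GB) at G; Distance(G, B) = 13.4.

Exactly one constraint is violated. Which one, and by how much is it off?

Distance(G, B) = 13.4 — off by 7.70.

L = (0.00, 0.00) ✓; L.y = 0.00, A.y = 0.00 ✓; |LA| = 55.60 ✓; ∠(QA, AL) = 90.00° ✓; |QA| = 4.500 ✓; bearing(Q→G) − bearing(Q→A) = 79.00° ✓; |QG| = 4.500 ✓; ∠(QG, GB) = 90.00° ✓; |GB| = 5.700 ✗.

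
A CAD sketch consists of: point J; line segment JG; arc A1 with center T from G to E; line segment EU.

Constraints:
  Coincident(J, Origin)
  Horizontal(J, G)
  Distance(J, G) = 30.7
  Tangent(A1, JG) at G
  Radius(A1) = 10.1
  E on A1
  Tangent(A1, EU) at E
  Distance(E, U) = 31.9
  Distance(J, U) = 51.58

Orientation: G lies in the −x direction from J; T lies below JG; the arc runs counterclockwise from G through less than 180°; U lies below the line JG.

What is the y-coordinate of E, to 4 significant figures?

-13.97

J is at the origin; J and G share the same y with |JG| = 30.7 and G on the −x side, so G = (-30.70, 0.000). A1 meets JG tangentially, so TG is at right angles to JG, so T = G + (0, -10.1) = (-30.70, -10.10). Since TE ⟂ EU (tangency), |TU| = √(10.1² + 31.9²) = 33.46 regardless of where E sits on A1. So U lies on both circle(J, 51.58) and circle(T, 33.46); the below-JG intersection is U = (-27.82, -43.44). E is the foot of the tangent from U: E = (-40.03, -13.97).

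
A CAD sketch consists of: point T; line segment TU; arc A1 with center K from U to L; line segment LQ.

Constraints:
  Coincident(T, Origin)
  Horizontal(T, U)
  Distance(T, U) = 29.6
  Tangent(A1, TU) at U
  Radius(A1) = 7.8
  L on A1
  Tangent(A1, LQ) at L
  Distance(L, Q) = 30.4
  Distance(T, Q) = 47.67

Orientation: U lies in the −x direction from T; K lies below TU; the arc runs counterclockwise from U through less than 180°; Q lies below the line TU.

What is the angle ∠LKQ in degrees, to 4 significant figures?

75.61°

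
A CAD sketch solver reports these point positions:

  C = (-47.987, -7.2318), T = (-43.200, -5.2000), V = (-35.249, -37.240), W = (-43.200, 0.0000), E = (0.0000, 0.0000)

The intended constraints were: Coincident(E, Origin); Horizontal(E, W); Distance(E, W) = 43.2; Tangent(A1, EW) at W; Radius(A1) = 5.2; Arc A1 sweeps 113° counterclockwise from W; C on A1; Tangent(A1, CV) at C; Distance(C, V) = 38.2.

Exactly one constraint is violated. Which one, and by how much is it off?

Distance(C, V) = 38.2 — off by 5.60.

E = (0.00, 0.00) ✓; E.y = 0.00, W.y = 0.00 ✓; |EW| = 43.20 ✓; ∠(TW, WE) = 90.00° ✓; |TW| = 5.200 ✓; bearing(T→C) − bearing(T→W) = 113.0° ✓; |TC| = 5.200 ✓; ∠(TC, CV) = 90.00° ✓; |CV| = 32.60 ✗.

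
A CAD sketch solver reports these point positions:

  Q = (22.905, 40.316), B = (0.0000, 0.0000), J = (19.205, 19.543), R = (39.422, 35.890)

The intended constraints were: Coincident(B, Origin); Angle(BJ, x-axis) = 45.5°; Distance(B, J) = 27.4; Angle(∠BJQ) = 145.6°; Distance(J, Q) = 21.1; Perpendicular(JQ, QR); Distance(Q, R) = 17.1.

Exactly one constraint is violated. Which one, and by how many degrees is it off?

Perpendicular(JQ, QR) — off by 4.90°.

B = (0.00, 0.00) ✓; BJ at 45.50° ✓; |BJ| = 27.40 ✓; ∠BJQ = 145.6° ✓; |JQ| = 21.10 ✓; ∠(JQ, QR) = 94.90° ✗; |QR| = 17.10 ✓.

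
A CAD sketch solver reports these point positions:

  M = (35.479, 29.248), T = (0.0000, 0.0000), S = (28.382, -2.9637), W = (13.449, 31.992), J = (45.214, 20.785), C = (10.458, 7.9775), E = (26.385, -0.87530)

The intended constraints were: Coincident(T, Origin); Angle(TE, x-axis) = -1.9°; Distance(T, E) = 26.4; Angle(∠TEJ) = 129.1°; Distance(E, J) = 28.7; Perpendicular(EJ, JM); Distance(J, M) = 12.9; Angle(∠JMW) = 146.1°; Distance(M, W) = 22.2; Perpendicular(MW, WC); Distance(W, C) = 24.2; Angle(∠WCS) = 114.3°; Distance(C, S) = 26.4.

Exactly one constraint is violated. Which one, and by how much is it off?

Distance(C, S) = 26.4 — off by 5.40.

T = (0.00, 0.00) ✓; TE at -1.900° ✓; |TE| = 26.40 ✓; ∠TEJ = 129.1° ✓; |EJ| = 28.70 ✓; ∠(EJ, JM) = 90.00° ✓; |JM| = 12.90 ✓; ∠JMW = 146.1° ✓; |MW| = 22.20 ✓; ∠(MW, WC) = 90.00° ✓; |WC| = 24.20 ✓; ∠WCS = 114.3° ✓; |CS| = 21.00 ✗.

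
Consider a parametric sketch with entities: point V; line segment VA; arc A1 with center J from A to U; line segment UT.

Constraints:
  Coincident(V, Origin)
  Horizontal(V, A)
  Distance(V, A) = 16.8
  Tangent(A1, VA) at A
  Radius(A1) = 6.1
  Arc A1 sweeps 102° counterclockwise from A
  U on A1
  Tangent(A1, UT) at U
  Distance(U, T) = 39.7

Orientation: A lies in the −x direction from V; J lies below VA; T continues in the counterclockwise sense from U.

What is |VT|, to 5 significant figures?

48.426

V is at the origin; VA is horizontal with |VA| = 16.8 and A on the −x side, so A = (-16.800, 0.0000). Since A1 is tangent to VA there, JA ⟂ VA, so J = A + (0, -6.1) = (-16.800, -6.1000). On A1, A sits at bearing 90° from J; a 102° counterclockwise sweep puts U at bearing 192°, so U = J + 6.1·(cos 192°, sin 192°) = (-22.767, -7.3683). The tangent condition forces JU to be normal to UT, so UT runs along (−sin 192°, cos 192°); with |UT| = 39.7, T = (-14.513, -46.201). Then |VT| = |T − V| = 48.426.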